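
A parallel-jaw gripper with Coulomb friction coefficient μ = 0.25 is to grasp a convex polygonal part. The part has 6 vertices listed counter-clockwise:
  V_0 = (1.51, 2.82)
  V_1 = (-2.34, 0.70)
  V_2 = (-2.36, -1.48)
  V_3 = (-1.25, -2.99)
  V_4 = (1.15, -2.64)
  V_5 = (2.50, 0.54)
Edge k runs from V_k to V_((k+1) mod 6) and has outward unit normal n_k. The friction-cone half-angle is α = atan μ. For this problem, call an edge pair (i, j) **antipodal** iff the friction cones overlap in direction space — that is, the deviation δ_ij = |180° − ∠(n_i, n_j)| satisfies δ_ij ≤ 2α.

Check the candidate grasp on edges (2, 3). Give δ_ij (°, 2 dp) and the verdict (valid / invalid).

α = atan 0.25 = 14.04°;  2α = 28.07°
edge 2: e_2 = (+1.11, -1.51);  n_2 = (-0.8057, -0.5923)
edge 3: e_3 = (+2.40, +0.35);  n_3 = (+0.1443, -0.9895)
∠(n_2, n_3) = 61.98°
δ = |180° − 61.98°| = 118.02°
118.02° > 2α = 28.07°  →  invalid

δ = 118.02°, invalid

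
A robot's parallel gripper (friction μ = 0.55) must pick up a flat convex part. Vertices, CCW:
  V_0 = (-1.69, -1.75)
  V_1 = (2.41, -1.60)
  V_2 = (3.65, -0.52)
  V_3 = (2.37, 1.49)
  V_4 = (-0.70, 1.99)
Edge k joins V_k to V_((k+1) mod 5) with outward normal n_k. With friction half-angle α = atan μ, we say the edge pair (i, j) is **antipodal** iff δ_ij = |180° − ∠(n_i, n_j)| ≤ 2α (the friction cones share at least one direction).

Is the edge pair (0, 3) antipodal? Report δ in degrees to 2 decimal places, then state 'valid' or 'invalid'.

α = atan 0.55 = 28.81°;  2α = 57.62°
edge 0: e_0 = (+4.10, +0.15);  n_0 = (+0.0366, -0.9993)
edge 3: e_3 = (-3.07, +0.50);  n_3 = (+0.1607, +0.9870)
∠(n_0, n_3) = 168.65°
δ = |180° − 168.65°| = 11.35°
11.35° ≤ 2α = 57.62°  →  valid

δ = 11.35°, valid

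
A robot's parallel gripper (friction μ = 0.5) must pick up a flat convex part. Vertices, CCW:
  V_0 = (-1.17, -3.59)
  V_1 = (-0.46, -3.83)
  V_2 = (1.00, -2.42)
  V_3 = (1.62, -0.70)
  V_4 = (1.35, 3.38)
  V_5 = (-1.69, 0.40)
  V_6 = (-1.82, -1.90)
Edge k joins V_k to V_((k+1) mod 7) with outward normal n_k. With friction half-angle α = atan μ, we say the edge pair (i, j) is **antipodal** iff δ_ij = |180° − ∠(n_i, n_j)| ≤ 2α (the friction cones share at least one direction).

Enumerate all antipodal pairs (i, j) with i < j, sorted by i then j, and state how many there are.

count = 8; pairs: (1,4), (1,5), (2,4), (2,5), (2,6), (3,4), (3,5), (3,6)

α = atan 0.5 = 26.57°;  2α = 53.13°
n_0 = (-0.3202, -0.9473)
n_1 = (+0.6947, -0.7193)
n_2 = (+0.9407, -0.3391)
n_3 = (+0.9978, +0.0660)
n_4 = (-0.7000, +0.7141)
n_5 = (-0.9984, +0.0564)
n_6 = (-0.9333, -0.3590)
  (0,1): δ = 117.32°  ·
  (0,2): δ = 91.15°  ·
  (0,3): δ = 67.54°  ·
  (0,4): δ = 63.11°  ·
  (0,5): δ = 105.44°  ·
  (0,6): δ = 129.71°  ·
  (1,2): δ = 153.82°  ·
  (1,3): δ = 130.22°  ·
  (1,4): δ = 0.43°  ✓
  (1,5): δ = 42.76°  ✓
  (1,6): δ = 67.04°  ·
  (2,3): δ = 156.39°  ·
  (2,4): δ = 25.75°  ✓
  (2,5): δ = 16.59°  ✓
  (2,6): δ = 40.86°  ✓
  (3,4): δ = 49.36°  ✓
  (3,5): δ = 7.02°  ✓
  (3,6): δ = 17.25°  ✓
  (4,5): δ = 137.66°  ·
  (4,6): δ = 113.39°  ·
  (5,6): δ = 155.73°  ·
antipodal pairs: 8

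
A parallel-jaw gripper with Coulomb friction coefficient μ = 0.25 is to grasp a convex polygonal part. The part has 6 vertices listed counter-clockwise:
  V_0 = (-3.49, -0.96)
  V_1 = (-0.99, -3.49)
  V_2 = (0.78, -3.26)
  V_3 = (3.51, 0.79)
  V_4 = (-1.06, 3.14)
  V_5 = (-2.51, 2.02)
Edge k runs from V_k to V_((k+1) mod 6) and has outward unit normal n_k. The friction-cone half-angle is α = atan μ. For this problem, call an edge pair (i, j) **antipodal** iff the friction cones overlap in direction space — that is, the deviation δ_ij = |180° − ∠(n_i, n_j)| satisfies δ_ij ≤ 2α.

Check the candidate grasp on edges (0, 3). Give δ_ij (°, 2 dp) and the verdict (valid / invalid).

α = atan 0.25 = 14.04°;  2α = 28.07°
edge 0: e_0 = (+2.50, -2.53);  n_0 = (-0.7113, -0.7029)
edge 3: e_3 = (-4.57, +2.35);  n_3 = (+0.4573, +0.8893)
∠(n_0, n_3) = 161.87°
δ = |180° − 161.87°| = 18.13°
18.13° ≤ 2α = 28.07°  →  valid

δ = 18.13°, valid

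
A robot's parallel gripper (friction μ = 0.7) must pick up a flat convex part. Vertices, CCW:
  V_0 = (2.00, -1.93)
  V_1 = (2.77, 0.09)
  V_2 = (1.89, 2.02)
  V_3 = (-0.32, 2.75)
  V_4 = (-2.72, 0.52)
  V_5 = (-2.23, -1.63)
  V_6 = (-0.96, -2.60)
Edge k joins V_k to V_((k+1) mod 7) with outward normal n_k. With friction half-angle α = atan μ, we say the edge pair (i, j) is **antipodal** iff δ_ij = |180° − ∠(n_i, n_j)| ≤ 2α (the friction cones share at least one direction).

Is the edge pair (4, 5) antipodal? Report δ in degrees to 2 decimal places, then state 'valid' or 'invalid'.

δ = 140.21°, invalid

α = atan 0.7 = 34.99°;  2α = 69.98°
edge 4: e_4 = (+0.49, -2.15);  n_4 = (-0.9750, -0.2222)
edge 5: e_5 = (+1.27, -0.97);  n_5 = (-0.6070, -0.7947)
∠(n_4, n_5) = 39.79°
δ = |180° − 39.79°| = 140.21°
140.21° > 2α = 69.98°  →  invalid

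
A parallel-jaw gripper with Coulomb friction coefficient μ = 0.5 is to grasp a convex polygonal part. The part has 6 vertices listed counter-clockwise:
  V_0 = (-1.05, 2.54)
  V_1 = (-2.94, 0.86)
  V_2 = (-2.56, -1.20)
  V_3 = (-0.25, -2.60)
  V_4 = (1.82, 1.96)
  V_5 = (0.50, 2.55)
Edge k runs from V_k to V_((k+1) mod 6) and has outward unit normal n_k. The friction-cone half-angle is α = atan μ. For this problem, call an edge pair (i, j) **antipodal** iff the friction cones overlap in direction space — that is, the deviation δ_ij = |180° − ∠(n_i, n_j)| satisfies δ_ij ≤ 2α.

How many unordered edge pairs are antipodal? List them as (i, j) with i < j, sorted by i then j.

α = atan 0.5 = 26.57°;  2α = 53.13°
n_0 = (-0.6644, +0.7474)
n_1 = (-0.9834, -0.1814)
n_2 = (-0.5183, -0.8552)
n_3 = (+0.9106, -0.4134)
n_4 = (+0.4081, +0.9130)
n_5 = (-0.0065, +1.0000)
  (0,1): δ = 121.18°  ·
  (0,2): δ = 72.85°  ·
  (0,3): δ = 23.95°  ✓
  (0,4): δ = 114.28°  ·
  (0,5): δ = 138.74°  ·
  (1,2): δ = 131.67°  ·
  (1,3): δ = 34.87°  ✓
  (1,4): δ = 55.47°  ·
  (1,5): δ = 79.92°  ·
  (2,3): δ = 83.20°  ·
  (2,4): δ = 7.14°  ✓
  (2,5): δ = 31.59°  ✓
  (3,4): δ = 89.67°  ·
  (3,5): δ = 65.21°  ·
  (4,5): δ = 155.55°  ·
antipodal pairs: 4

count = 4; pairs: (0,3), (1,3), (2,4), (2,5)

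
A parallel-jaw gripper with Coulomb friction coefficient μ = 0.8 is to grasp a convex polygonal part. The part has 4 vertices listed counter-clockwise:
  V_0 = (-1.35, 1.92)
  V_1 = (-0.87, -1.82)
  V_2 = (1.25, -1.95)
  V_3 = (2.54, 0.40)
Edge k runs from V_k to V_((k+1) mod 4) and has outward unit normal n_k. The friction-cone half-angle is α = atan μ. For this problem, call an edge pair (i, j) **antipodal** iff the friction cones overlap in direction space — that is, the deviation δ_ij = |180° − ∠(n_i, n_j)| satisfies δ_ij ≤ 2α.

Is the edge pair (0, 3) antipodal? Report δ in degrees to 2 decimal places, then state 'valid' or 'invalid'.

α = atan 0.8 = 38.66°;  2α = 77.32°
edge 0: e_0 = (+0.48, -3.74);  n_0 = (-0.9919, -0.1273)
edge 3: e_3 = (-3.89, +1.52);  n_3 = (+0.3639, +0.9314)
∠(n_0, n_3) = 118.66°
δ = |180° − 118.66°| = 61.34°
61.34° ≤ 2α = 77.32°  →  valid

δ = 61.34°, valid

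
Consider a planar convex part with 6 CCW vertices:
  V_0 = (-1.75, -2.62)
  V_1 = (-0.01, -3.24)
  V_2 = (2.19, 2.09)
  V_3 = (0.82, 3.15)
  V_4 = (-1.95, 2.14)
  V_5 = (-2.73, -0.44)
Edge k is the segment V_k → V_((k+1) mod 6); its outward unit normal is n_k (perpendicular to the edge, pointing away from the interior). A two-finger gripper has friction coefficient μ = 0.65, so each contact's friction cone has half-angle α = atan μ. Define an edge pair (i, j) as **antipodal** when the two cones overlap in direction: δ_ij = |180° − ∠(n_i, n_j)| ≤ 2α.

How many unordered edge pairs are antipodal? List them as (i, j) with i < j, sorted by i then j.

α = atan 0.65 = 33.02°;  2α = 66.05°
n_0 = (-0.3357, -0.9420)
n_1 = (+0.9244, -0.3815)
n_2 = (+0.6119, +0.7909)
n_3 = (-0.3426, +0.9395)
n_4 = (-0.9572, +0.2894)
n_5 = (-0.9121, -0.4100)
  (0,1): δ = 92.82°  ·
  (0,2): δ = 18.12°  ✓
  (0,3): δ = 39.65°  ✓
  (0,4): δ = 92.79°  ·
  (0,5): δ = 133.82°  ·
  (1,2): δ = 105.30°  ·
  (1,3): δ = 47.54°  ✓
  (1,4): δ = 5.61°  ✓
  (1,5): δ = 46.63°  ✓
  (2,3): δ = 122.24°  ·
  (2,4): δ = 69.09°  ·
  (2,5): δ = 28.06°  ✓
  (3,4): δ = 126.85°  ·
  (3,5): δ = 85.83°  ·
  (4,5): δ = 138.97°  ·
antipodal pairs: 6

count = 6; pairs: (0,2), (0,3), (1,3), (1,4), (1,5), (2,5)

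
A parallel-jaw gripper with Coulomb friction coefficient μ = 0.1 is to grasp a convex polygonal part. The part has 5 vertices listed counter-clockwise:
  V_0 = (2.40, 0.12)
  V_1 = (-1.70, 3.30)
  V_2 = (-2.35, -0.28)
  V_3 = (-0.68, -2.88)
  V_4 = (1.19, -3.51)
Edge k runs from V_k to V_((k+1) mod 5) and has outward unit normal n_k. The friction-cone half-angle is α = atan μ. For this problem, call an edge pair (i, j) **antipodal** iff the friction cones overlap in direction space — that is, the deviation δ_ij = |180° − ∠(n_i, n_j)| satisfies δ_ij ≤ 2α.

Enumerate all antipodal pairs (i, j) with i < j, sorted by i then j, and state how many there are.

count = 1; pairs: (1,4)

α = atan 0.1 = 5.71°;  2α = 11.42°
n_0 = (+0.6129, +0.7902)
n_1 = (-0.9839, +0.1786)
n_2 = (-0.8414, -0.5404)
n_3 = (-0.3193, -0.9477)
n_4 = (+0.9487, -0.3162)
  (0,1): δ = 62.49°  ·
  (0,2): δ = 19.49°  ·
  (0,3): δ = 19.18°  ·
  (0,4): δ = 109.36°  ·
  (1,2): δ = 137.00°  ·
  (1,3): δ = 98.33°  ·
  (1,4): δ = 8.14°  ✓
  (2,3): δ = 141.33°  ·
  (2,4): δ = 51.15°  ·
  (3,4): δ = 89.82°  ·
antipodal pairs: 1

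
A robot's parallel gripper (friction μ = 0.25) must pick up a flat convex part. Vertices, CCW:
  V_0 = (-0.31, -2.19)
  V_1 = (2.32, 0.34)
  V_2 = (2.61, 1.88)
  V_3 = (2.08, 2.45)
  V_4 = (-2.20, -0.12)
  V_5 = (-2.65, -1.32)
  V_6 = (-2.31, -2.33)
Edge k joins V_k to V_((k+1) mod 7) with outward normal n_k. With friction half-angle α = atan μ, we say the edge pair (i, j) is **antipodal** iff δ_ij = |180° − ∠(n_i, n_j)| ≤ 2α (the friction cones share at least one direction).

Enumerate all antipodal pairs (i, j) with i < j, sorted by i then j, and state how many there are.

α = atan 0.25 = 14.04°;  2α = 28.07°
n_0 = (+0.6933, -0.7207)
n_1 = (+0.9827, -0.1851)
n_2 = (+0.7323, +0.6809)
n_3 = (-0.5148, +0.8573)
n_4 = (-0.9363, +0.3511)
n_5 = (-0.9477, -0.3190)
n_6 = (+0.0698, -0.9976)
  (0,1): δ = 144.55°  ·
  (0,2): δ = 90.97°  ·
  (0,3): δ = 12.91°  ✓
  (0,4): δ = 25.55°  ✓
  (0,5): δ = 64.72°  ·
  (0,6): δ = 140.11°  ·
  (1,2): δ = 126.42°  ·
  (1,3): δ = 48.35°  ·
  (1,4): δ = 9.89°  ✓
  (1,5): δ = 29.27°  ·
  (1,6): δ = 104.67°  ·
  (2,3): δ = 101.93°  ·
  (2,4): δ = 63.47°  ·
  (2,5): δ = 24.31°  ✓
  (2,6): δ = 51.09°  ·
  (3,4): δ = 141.54°  ·
  (3,5): δ = 102.38°  ·
  (3,6): δ = 26.98°  ✓
  (4,5): δ = 140.84°  ·
  (4,6): δ = 65.44°  ·
  (5,6): δ = 104.60°  ·
antipodal pairs: 5

count = 5; pairs: (0,3), (0,4), (1,4), (2,5), (3,6)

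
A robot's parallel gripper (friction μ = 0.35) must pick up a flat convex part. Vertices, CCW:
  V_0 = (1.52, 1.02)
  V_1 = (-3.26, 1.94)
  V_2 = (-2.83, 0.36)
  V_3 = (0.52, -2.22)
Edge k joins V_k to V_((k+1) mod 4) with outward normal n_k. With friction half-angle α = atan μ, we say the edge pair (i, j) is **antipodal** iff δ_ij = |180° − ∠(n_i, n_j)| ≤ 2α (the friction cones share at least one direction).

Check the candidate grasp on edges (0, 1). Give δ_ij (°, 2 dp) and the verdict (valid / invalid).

α = atan 0.35 = 19.29°;  2α = 38.58°
edge 0: e_0 = (-4.78, +0.92);  n_0 = (+0.1890, +0.9820)
edge 1: e_1 = (+0.43, -1.58);  n_1 = (-0.9649, -0.2626)
∠(n_0, n_1) = 116.12°
δ = |180° − 116.12°| = 63.88°
63.88° > 2α = 38.58°  →  invalid

δ = 63.88°, invalid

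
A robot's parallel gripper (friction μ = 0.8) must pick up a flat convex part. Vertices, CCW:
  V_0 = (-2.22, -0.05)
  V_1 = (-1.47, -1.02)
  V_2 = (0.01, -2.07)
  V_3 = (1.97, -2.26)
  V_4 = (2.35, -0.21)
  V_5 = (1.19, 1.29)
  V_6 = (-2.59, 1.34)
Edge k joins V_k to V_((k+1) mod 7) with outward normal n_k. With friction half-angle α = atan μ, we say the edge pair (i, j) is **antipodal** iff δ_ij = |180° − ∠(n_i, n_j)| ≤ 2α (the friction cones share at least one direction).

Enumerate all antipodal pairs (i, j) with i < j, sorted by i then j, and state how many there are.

count = 11; pairs: (0,3), (0,4), (0,5), (1,3), (1,4), (1,5), (2,4), (2,5), (3,6), (4,6), (5,6)

α = atan 0.8 = 38.66°;  2α = 77.32°
n_0 = (-0.7911, -0.6117)
n_1 = (-0.5786, -0.8156)
n_2 = (-0.0965, -0.9953)
n_3 = (+0.9833, -0.1823)
n_4 = (+0.7911, +0.6117)
n_5 = (+0.0132, +0.9999)
n_6 = (-0.9664, -0.2572)
  (0,1): δ = 163.07°  ·
  (0,2): δ = 133.25°  ·
  (0,3): δ = 48.21°  ✓
  (0,4): δ = 0.00°  ✓
  (0,5): δ = 51.53°  ✓
  (0,6): δ = 157.19°  ·
  (1,2): δ = 150.18°  ·
  (1,3): δ = 65.15°  ✓
  (1,4): δ = 16.93°  ✓
  (1,5): δ = 34.60°  ✓
  (1,6): δ = 140.26°  ·
  (2,3): δ = 94.96°  ·
  (2,4): δ = 46.75°  ✓
  (2,5): δ = 4.78°  ✓
  (2,6): δ = 110.44°  ·
  (3,4): δ = 131.78°  ·
  (3,5): δ = 80.26°  ·
  (3,6): δ = 25.41°  ✓
  (4,5): δ = 128.47°  ·
  (4,6): δ = 22.81°  ✓
  (5,6): δ = 74.34°  ✓
antipodal pairs: 11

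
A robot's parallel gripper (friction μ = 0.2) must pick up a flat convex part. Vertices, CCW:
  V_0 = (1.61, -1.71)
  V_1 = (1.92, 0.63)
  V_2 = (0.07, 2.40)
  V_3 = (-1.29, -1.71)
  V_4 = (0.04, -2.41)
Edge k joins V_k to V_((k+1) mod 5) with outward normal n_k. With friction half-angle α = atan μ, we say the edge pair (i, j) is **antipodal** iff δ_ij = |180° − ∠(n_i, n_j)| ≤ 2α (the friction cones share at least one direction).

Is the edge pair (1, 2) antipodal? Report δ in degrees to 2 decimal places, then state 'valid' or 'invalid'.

α = atan 0.2 = 11.31°;  2α = 22.62°
edge 1: e_1 = (-1.85, +1.77);  n_1 = (+0.6913, +0.7226)
edge 2: e_2 = (-1.36, -4.11);  n_2 = (-0.9494, +0.3141)
∠(n_1, n_2) = 115.42°
δ = |180° − 115.42°| = 64.58°
64.58° > 2α = 22.62°  →  invalid

δ = 64.58°, invalid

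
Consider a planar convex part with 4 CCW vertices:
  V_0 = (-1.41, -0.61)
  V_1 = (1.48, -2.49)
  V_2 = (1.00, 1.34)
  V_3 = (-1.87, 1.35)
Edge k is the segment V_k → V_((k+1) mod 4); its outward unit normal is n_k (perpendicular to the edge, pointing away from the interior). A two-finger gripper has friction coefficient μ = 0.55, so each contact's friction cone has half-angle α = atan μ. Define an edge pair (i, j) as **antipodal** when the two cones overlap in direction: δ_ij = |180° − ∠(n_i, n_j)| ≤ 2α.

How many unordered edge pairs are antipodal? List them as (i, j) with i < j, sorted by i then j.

count = 3; pairs: (0,1), (0,2), (1,3)

α = atan 0.55 = 28.81°;  2α = 57.62°
n_0 = (-0.5453, -0.8382)
n_1 = (+0.9922, +0.1244)
n_2 = (+0.0035, +1.0000)
n_3 = (-0.9735, -0.2285)
  (0,1): δ = 49.81°  ✓
  (0,2): δ = 32.85°  ✓
  (0,3): δ = 136.25°  ·
  (1,2): δ = 97.34°  ·
  (1,3): δ = 6.06°  ✓
  (2,3): δ = 76.59°  ·
antipodal pairs: 3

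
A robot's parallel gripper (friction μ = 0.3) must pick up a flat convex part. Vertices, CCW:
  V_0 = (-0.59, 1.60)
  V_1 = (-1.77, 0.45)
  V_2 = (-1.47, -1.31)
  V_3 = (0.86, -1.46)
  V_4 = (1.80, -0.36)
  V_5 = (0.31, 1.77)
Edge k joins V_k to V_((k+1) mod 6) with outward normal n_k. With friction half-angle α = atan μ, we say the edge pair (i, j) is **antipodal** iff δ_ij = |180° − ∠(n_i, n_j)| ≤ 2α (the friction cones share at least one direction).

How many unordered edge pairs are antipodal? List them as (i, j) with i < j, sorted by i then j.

α = atan 0.3 = 16.70°;  2α = 33.40°
n_0 = (-0.6979, +0.7162)
n_1 = (-0.9858, -0.1680)
n_2 = (-0.0642, -0.9979)
n_3 = (+0.7602, -0.6497)
n_4 = (+0.8194, +0.5732)
n_5 = (-0.1856, +0.9826)
  (0,1): δ = 124.59°  ·
  (0,2): δ = 47.95°  ·
  (0,3): δ = 5.22°  ✓
  (0,4): δ = 80.71°  ·
  (0,5): δ = 146.43°  ·
  (1,2): δ = 103.36°  ·
  (1,3): δ = 50.19°  ·
  (1,4): δ = 25.30°  ✓
  (1,5): δ = 91.02°  ·
  (2,3): δ = 126.83°  ·
  (2,4): δ = 51.34°  ·
  (2,5): δ = 14.38°  ✓
  (3,4): δ = 104.51°  ·
  (3,5): δ = 38.79°  ·
  (4,5): δ = 114.28°  ·
antipodal pairs: 3

count = 3; pairs: (0,3), (1,4), (2,5)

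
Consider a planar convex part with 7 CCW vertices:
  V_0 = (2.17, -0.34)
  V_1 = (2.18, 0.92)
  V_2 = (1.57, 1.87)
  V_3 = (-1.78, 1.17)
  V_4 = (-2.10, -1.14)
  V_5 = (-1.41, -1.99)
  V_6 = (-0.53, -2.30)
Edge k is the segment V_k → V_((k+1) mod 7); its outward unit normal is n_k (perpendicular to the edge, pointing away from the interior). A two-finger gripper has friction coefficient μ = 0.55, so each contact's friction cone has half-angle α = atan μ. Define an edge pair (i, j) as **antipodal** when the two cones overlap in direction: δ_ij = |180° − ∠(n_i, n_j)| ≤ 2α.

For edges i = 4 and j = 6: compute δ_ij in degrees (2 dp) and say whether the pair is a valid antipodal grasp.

δ = 93.09°, invalid

α = atan 0.55 = 28.81°;  2α = 57.62°
edge 4: e_4 = (+0.69, -0.85);  n_4 = (-0.7764, -0.6302)
edge 6: e_6 = (+2.70, +1.96);  n_6 = (+0.5875, -0.8093)
∠(n_4, n_6) = 86.91°
δ = |180° − 86.91°| = 93.09°
93.09° > 2α = 57.62°  →  invalid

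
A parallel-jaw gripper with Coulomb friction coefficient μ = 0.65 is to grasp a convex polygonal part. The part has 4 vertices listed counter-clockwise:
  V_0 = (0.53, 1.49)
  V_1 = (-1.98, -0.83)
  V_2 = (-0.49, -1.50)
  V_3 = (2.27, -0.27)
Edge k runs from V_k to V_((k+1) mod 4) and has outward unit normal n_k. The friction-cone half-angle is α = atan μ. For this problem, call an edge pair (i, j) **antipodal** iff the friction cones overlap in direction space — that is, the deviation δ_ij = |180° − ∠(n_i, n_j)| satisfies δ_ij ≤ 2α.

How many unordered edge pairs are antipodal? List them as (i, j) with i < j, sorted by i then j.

count = 2; pairs: (0,2), (1,3)

α = atan 0.65 = 33.02°;  2α = 66.05°
n_0 = (-0.6788, +0.7344)
n_1 = (-0.4101, -0.9120)
n_2 = (+0.4071, -0.9134)
n_3 = (+0.7111, +0.7031)
  (0,1): δ = 66.96°  ·
  (0,2): δ = 18.73°  ✓
  (0,3): δ = 91.93°  ·
  (1,2): δ = 131.77°  ·
  (1,3): δ = 21.12°  ✓
  (2,3): δ = 69.35°  ·
antipodal pairs: 2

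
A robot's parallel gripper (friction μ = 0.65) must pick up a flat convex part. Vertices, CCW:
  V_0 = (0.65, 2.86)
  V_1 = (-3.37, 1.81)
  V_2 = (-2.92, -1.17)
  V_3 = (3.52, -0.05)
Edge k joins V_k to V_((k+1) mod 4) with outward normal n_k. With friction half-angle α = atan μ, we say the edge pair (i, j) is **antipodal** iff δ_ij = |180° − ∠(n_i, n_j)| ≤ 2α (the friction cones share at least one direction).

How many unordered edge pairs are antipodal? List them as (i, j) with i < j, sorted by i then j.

α = atan 0.65 = 33.02°;  2α = 66.05°
n_0 = (-0.2527, +0.9675)
n_1 = (-0.9888, -0.1493)
n_2 = (+0.1713, -0.9852)
n_3 = (+0.7120, +0.7022)
  (0,1): δ = 96.05°  ·
  (0,2): δ = 4.77°  ✓
  (0,3): δ = 119.97°  ·
  (1,2): δ = 88.72°  ·
  (1,3): δ = 36.02°  ✓
  (2,3): δ = 55.26°  ✓
antipodal pairs: 3

count = 3; pairs: (0,2), (1,3), (2,3)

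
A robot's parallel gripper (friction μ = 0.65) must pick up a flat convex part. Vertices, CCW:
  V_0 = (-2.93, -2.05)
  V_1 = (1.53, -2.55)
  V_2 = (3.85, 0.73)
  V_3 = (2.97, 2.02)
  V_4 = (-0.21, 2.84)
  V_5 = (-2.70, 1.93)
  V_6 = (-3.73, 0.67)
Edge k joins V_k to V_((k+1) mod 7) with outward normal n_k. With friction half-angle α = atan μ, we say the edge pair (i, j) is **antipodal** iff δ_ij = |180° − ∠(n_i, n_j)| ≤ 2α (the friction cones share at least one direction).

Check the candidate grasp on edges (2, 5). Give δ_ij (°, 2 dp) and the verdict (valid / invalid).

α = atan 0.65 = 33.02°;  2α = 66.05°
edge 2: e_2 = (-0.88, +1.29);  n_2 = (+0.8261, +0.5635)
edge 5: e_5 = (-1.03, -1.26);  n_5 = (-0.7742, +0.6329)
∠(n_2, n_5) = 106.43°
δ = |180° − 106.43°| = 73.57°
73.57° > 2α = 66.05°  →  invalid

δ = 73.57°, invalid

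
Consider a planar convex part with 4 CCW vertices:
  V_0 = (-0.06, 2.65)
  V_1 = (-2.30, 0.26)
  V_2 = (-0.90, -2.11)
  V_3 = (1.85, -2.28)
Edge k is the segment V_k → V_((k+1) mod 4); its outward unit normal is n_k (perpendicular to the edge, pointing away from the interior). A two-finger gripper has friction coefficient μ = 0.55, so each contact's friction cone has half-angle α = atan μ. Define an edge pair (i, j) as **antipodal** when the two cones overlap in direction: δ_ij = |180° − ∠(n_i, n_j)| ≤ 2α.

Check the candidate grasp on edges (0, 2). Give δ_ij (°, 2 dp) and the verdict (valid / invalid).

α = atan 0.55 = 28.81°;  2α = 57.62°
edge 0: e_0 = (-2.24, -2.39);  n_0 = (-0.7296, +0.6838)
edge 2: e_2 = (+2.75, -0.17);  n_2 = (-0.0617, -0.9981)
∠(n_0, n_2) = 129.61°
δ = |180° − 129.61°| = 50.39°
50.39° ≤ 2α = 57.62°  →  valid

δ = 50.39°, valid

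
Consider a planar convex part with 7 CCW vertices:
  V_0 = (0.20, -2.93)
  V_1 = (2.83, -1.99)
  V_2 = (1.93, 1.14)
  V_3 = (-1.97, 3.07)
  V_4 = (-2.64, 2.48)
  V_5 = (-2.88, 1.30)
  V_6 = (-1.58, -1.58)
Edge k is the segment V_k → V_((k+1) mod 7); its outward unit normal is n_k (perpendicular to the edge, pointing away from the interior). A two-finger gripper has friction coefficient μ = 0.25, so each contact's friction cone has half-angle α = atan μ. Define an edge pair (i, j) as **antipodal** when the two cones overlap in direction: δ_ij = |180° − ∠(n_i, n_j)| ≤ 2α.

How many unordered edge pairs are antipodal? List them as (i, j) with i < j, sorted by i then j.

count = 4; pairs: (0,3), (1,4), (1,5), (2,6)

α = atan 0.25 = 14.04°;  2α = 28.07°
n_0 = (+0.3366, -0.9417)
n_1 = (+0.9611, +0.2763)
n_2 = (+0.4435, +0.8963)
n_3 = (-0.6609, +0.7505)
n_4 = (-0.9799, +0.1993)
n_5 = (-0.9114, -0.4114)
n_6 = (-0.6043, -0.7968)
  (0,1): δ = 93.63°  ·
  (0,2): δ = 46.00°  ·
  (0,3): δ = 21.70°  ✓
  (0,4): δ = 58.84°  ·
  (0,5): δ = 94.63°  ·
  (0,6): δ = 123.15°  ·
  (1,2): δ = 132.37°  ·
  (1,3): δ = 64.68°  ·
  (1,4): δ = 27.54°  ✓
  (1,5): δ = 8.25°  ✓
  (1,6): δ = 36.78°  ·
  (2,3): δ = 112.30°  ·
  (2,4): δ = 75.17°  ·
  (2,5): δ = 39.38°  ·
  (2,6): δ = 10.85°  ✓
  (3,4): δ = 142.86°  ·
  (3,5): δ = 107.07°  ·
  (3,6): δ = 78.54°  ·
  (4,5): δ = 144.21°  ·
  (4,6): δ = 115.68°  ·
  (5,6): δ = 151.47°  ·
antipodal pairs: 4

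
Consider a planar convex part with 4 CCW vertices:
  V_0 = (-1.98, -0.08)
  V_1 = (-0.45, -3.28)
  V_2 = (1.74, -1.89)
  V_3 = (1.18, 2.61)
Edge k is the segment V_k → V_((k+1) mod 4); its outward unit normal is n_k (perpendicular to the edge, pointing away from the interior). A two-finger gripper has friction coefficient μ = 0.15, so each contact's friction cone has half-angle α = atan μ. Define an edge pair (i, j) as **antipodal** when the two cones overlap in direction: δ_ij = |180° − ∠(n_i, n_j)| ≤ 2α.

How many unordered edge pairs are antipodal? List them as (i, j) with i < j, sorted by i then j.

α = atan 0.15 = 8.53°;  2α = 17.06°
n_0 = (-0.9022, -0.4314)
n_1 = (+0.5359, -0.8443)
n_2 = (+0.9923, +0.1235)
n_3 = (-0.6482, +0.7615)
  (0,1): δ = 83.15°  ·
  (0,2): δ = 18.46°  ·
  (0,3): δ = 104.85°  ·
  (1,2): δ = 115.31°  ·
  (1,3): δ = 8.00°  ✓
  (2,3): δ = 56.69°  ·
antipodal pairs: 1

count = 1; pairs: (1,3)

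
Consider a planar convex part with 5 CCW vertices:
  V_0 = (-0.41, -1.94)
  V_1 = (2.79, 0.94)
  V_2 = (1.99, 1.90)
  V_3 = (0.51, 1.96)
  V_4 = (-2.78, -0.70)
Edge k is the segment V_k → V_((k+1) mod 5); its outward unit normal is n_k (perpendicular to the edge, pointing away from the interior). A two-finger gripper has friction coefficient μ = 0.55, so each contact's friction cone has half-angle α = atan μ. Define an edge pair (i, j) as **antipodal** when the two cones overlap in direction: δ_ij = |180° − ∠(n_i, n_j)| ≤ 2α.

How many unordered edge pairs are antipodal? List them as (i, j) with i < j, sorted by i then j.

α = atan 0.55 = 28.81°;  2α = 57.62°
n_0 = (+0.6690, -0.7433)
n_1 = (+0.7682, +0.6402)
n_2 = (+0.0405, +0.9992)
n_3 = (-0.6287, +0.7776)
n_4 = (-0.4636, -0.8861)
  (0,1): δ = 92.18°  ·
  (0,2): δ = 44.31°  ✓
  (0,3): δ = 3.03°  ✓
  (0,4): δ = 110.39°  ·
  (1,2): δ = 132.13°  ·
  (1,3): δ = 90.85°  ·
  (1,4): δ = 22.58°  ✓
  (2,3): δ = 138.72°  ·
  (2,4): δ = 25.30°  ✓
  (3,4): δ = 66.57°  ·
antipodal pairs: 4

count = 4; pairs: (0,2), (0,3), (1,4), (2,4)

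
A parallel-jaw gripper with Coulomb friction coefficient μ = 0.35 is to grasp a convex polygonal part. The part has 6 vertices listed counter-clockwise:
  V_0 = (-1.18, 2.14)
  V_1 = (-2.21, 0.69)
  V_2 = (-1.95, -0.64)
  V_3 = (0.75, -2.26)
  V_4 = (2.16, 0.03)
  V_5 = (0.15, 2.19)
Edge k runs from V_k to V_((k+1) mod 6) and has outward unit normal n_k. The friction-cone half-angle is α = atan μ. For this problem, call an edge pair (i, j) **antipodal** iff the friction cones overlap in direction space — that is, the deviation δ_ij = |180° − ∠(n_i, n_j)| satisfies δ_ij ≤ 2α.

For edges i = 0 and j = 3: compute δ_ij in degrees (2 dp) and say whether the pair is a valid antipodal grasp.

α = atan 0.35 = 19.29°;  2α = 38.58°
edge 0: e_0 = (-1.03, -1.45);  n_0 = (-0.8153, +0.5791)
edge 3: e_3 = (+1.41, +2.29);  n_3 = (+0.8515, -0.5243)
∠(n_0, n_3) = 176.23°
δ = |180° − 176.23°| = 3.77°
3.77° ≤ 2α = 38.58°  →  valid

δ = 3.77°, valid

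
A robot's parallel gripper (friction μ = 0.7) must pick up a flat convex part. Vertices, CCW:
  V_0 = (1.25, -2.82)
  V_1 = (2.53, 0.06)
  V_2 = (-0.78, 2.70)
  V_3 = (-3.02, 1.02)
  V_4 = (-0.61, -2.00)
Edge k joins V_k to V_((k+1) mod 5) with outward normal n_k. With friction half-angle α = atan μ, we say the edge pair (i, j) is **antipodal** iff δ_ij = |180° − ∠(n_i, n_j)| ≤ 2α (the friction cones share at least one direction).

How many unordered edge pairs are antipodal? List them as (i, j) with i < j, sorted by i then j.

α = atan 0.7 = 34.99°;  2α = 69.98°
n_0 = (+0.9138, -0.4061)
n_1 = (+0.6235, +0.7818)
n_2 = (-0.6000, +0.8000)
n_3 = (-0.7816, -0.6237)
n_4 = (-0.4034, -0.9150)
  (0,1): δ = 104.61°  ·
  (0,2): δ = 29.17°  ✓
  (0,3): δ = 62.55°  ✓
  (0,4): δ = 90.17°  ·
  (1,2): δ = 104.55°  ·
  (1,3): δ = 12.83°  ✓
  (1,4): δ = 14.78°  ✓
  (2,3): δ = 88.28°  ·
  (2,4): δ = 60.66°  ✓
  (3,4): δ = 152.38°  ·
antipodal pairs: 5

count = 5; pairs: (0,2), (0,3), (1,3), (1,4), (2,4)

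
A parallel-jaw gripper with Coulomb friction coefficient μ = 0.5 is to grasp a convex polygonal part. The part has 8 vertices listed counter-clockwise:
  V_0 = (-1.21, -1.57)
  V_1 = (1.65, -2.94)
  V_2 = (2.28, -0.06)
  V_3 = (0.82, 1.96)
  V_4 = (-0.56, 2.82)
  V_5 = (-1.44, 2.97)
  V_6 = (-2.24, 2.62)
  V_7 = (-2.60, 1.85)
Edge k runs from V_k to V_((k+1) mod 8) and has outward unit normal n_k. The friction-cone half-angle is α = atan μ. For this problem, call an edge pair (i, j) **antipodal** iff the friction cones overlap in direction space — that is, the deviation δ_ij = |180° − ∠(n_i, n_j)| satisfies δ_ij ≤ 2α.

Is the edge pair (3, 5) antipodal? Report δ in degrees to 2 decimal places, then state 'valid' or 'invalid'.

δ = 124.44°, invalid

α = atan 0.5 = 26.57°;  2α = 53.13°
edge 3: e_3 = (-1.38, +0.86);  n_3 = (+0.5289, +0.8487)
edge 5: e_5 = (-0.80, -0.35);  n_5 = (-0.4008, +0.9162)
∠(n_3, n_5) = 55.56°
δ = |180° − 55.56°| = 124.44°
124.44° > 2α = 53.13°  →  invalid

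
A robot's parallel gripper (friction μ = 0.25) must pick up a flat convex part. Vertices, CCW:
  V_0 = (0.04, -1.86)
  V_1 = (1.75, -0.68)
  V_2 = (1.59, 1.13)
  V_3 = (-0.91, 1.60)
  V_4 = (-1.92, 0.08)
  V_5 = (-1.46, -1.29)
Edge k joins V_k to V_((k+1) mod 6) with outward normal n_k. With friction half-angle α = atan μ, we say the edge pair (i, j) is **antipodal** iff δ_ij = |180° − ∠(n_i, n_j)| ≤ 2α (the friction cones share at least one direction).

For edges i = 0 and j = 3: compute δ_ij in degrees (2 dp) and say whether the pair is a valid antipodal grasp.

δ = 21.79°, valid

α = atan 0.25 = 14.04°;  2α = 28.07°
edge 0: e_0 = (+1.71, +1.18);  n_0 = (+0.5680, -0.8231)
edge 3: e_3 = (-1.01, -1.52);  n_3 = (-0.8329, +0.5534)
∠(n_0, n_3) = 158.21°
δ = |180° − 158.21°| = 21.79°
21.79° ≤ 2α = 28.07°  →  valid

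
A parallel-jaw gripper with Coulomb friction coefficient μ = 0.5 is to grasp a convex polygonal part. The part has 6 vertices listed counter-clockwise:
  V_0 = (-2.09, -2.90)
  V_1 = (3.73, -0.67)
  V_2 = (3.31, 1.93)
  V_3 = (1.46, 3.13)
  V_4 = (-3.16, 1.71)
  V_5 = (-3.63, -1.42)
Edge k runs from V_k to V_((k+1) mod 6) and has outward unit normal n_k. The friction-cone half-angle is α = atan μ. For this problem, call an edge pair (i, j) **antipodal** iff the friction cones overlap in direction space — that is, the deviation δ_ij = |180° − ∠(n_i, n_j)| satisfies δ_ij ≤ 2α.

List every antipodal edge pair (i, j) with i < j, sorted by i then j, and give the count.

count = 4; pairs: (0,3), (1,4), (1,5), (2,5)

α = atan 0.5 = 26.57°;  2α = 53.13°
n_0 = (+0.3578, -0.9338)
n_1 = (+0.9872, +0.1595)
n_2 = (+0.5442, +0.8390)
n_3 = (-0.2938, +0.9559)
n_4 = (-0.9889, +0.1485)
n_5 = (-0.6929, -0.7210)
  (0,1): δ = 101.79°  ·
  (0,2): δ = 53.93°  ·
  (0,3): δ = 3.88°  ✓
  (0,4): δ = 60.50°  ·
  (0,5): δ = 115.17°  ·
  (1,2): δ = 132.15°  ·
  (1,3): δ = 82.09°  ·
  (1,4): δ = 17.72°  ✓
  (1,5): δ = 36.96°  ✓
  (2,3): δ = 129.95°  ·
  (2,4): δ = 65.57°  ·
  (2,5): δ = 10.89°  ✓
  (3,4): δ = 115.63°  ·
  (3,5): δ = 60.95°  ·
  (4,5): δ = 125.32°  ·
antipodal pairs: 4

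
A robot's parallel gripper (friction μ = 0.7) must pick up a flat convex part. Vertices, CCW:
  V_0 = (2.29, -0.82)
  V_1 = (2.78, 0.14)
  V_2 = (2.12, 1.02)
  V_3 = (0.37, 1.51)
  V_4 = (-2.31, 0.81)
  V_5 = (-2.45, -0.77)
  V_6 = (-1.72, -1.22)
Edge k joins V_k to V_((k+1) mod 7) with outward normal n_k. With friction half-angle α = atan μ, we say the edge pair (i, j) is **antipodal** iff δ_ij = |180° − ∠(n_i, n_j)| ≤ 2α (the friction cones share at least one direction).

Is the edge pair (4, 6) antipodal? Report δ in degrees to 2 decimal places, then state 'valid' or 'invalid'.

α = atan 0.7 = 34.99°;  2α = 69.98°
edge 4: e_4 = (-0.14, -1.58);  n_4 = (-0.9961, +0.0883)
edge 6: e_6 = (+4.01, +0.40);  n_6 = (+0.0993, -0.9951)
∠(n_4, n_6) = 100.76°
δ = |180° − 100.76°| = 79.24°
79.24° > 2α = 69.98°  →  invalid

δ = 79.24°, invalid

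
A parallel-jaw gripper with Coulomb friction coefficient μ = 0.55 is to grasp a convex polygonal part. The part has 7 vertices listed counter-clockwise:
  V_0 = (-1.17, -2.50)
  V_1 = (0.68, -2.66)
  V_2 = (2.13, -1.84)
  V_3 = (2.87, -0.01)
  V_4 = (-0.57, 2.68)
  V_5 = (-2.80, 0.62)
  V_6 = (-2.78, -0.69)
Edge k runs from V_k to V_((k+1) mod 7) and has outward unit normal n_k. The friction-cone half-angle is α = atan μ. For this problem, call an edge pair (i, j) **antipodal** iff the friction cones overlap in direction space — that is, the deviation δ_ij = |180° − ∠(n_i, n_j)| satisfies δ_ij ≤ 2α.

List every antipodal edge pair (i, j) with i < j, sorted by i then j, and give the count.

count = 7; pairs: (0,3), (0,4), (1,4), (2,4), (2,5), (3,5), (3,6)

α = atan 0.55 = 28.81°;  2α = 57.62°
n_0 = (-0.0862, -0.9963)
n_1 = (+0.4923, -0.8705)
n_2 = (+0.9271, -0.3749)
n_3 = (+0.6160, +0.7877)
n_4 = (-0.6786, +0.7346)
n_5 = (-0.9999, -0.0153)
n_6 = (-0.7472, -0.6646)
  (0,1): δ = 145.57°  ·
  (0,2): δ = 107.07°  ·
  (0,3): δ = 33.08°  ✓
  (0,4): δ = 47.67°  ✓
  (0,5): δ = 95.82°  ·
  (0,6): δ = 136.60°  ·
  (1,2): δ = 141.51°  ·
  (1,3): δ = 67.51°  ·
  (1,4): δ = 13.24°  ✓
  (1,5): δ = 61.39°  ·
  (1,6): δ = 102.16°  ·
  (2,3): δ = 106.01°  ·
  (2,4): δ = 25.25°  ✓
  (2,5): δ = 22.89°  ✓
  (2,6): δ = 63.67°  ·
  (3,4): δ = 99.24°  ·
  (3,5): δ = 51.10°  ✓
  (3,6): δ = 10.32°  ✓
  (4,5): δ = 131.86°  ·
  (4,6): δ = 91.08°  ·
  (5,6): δ = 139.22°  ·
antipodal pairs: 7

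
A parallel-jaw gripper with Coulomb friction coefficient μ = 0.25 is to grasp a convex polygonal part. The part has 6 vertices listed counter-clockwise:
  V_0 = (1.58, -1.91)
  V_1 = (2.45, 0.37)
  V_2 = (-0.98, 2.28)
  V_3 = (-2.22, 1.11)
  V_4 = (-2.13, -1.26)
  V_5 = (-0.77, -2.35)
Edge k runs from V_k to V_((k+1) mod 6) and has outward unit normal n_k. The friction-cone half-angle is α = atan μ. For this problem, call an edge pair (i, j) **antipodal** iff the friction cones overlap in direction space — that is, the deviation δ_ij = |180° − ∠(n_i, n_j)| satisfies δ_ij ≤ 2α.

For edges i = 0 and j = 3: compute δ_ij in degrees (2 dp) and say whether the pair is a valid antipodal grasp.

α = atan 0.25 = 14.04°;  2α = 28.07°
edge 0: e_0 = (+0.87, +2.28);  n_0 = (+0.9343, -0.3565)
edge 3: e_3 = (+0.09, -2.37);  n_3 = (-0.9993, -0.0379)
∠(n_0, n_3) = 156.94°
δ = |180° − 156.94°| = 23.06°
23.06° ≤ 2α = 28.07°  →  valid

δ = 23.06°, valid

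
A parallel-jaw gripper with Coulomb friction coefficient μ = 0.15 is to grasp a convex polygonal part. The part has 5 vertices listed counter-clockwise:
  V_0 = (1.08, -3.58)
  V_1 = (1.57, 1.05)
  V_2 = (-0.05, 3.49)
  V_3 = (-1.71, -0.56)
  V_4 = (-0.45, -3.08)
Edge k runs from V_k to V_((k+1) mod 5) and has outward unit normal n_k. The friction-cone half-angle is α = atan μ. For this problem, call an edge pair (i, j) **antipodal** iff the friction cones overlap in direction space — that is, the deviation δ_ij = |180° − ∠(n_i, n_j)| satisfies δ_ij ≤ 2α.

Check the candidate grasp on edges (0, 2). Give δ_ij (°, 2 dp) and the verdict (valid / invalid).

δ = 16.25°, valid

α = atan 0.15 = 8.53°;  2α = 17.06°
edge 0: e_0 = (+0.49, +4.63);  n_0 = (+0.9944, -0.1052)
edge 2: e_2 = (-1.66, -4.05);  n_2 = (-0.9253, +0.3793)
∠(n_0, n_2) = 163.75°
δ = |180° − 163.75°| = 16.25°
16.25° ≤ 2α = 17.06°  →  valid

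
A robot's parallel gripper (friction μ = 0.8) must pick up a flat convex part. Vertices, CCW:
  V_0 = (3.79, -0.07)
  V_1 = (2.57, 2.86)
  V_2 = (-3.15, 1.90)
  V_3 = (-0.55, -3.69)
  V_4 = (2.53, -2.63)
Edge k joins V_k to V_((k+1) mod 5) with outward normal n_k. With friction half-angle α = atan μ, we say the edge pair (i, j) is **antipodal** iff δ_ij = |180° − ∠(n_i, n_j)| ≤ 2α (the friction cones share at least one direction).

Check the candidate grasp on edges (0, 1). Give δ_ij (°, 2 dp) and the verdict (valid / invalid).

δ = 103.08°, invalid

α = atan 0.8 = 38.66°;  2α = 77.32°
edge 0: e_0 = (-1.22, +2.93);  n_0 = (+0.9232, +0.3844)
edge 1: e_1 = (-5.72, -0.96);  n_1 = (-0.1655, +0.9862)
∠(n_0, n_1) = 76.92°
δ = |180° − 76.92°| = 103.08°
103.08° > 2α = 77.32°  →  invalid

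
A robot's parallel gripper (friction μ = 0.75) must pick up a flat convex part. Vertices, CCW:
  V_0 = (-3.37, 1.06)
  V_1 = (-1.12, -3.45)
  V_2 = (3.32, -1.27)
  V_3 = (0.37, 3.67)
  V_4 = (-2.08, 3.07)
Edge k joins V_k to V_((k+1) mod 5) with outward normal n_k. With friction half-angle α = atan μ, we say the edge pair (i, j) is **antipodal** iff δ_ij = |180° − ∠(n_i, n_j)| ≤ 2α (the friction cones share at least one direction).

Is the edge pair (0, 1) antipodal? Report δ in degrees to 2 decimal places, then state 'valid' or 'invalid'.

α = atan 0.75 = 36.87°;  2α = 73.74°
edge 0: e_0 = (+2.25, -4.51);  n_0 = (-0.8948, -0.4464)
edge 1: e_1 = (+4.44, +2.18);  n_1 = (+0.4407, -0.8976)
∠(n_0, n_1) = 89.64°
δ = |180° − 89.64°| = 90.36°
90.36° > 2α = 73.74°  →  invalid

δ = 90.36°, invalid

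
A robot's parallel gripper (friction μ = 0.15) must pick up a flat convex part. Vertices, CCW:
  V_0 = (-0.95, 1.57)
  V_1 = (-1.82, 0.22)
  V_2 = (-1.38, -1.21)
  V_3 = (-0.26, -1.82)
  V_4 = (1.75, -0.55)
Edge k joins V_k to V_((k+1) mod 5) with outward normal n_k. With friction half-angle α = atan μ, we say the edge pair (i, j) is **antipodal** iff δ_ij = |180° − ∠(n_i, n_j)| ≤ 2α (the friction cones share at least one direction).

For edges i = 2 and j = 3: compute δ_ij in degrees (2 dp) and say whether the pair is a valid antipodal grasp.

δ = 119.14°, invalid

α = atan 0.15 = 8.53°;  2α = 17.06°
edge 2: e_2 = (+1.12, -0.61);  n_2 = (-0.4783, -0.8782)
edge 3: e_3 = (+2.01, +1.27);  n_3 = (+0.5342, -0.8454)
∠(n_2, n_3) = 60.86°
δ = |180° − 60.86°| = 119.14°
119.14° > 2α = 17.06°  →  invalid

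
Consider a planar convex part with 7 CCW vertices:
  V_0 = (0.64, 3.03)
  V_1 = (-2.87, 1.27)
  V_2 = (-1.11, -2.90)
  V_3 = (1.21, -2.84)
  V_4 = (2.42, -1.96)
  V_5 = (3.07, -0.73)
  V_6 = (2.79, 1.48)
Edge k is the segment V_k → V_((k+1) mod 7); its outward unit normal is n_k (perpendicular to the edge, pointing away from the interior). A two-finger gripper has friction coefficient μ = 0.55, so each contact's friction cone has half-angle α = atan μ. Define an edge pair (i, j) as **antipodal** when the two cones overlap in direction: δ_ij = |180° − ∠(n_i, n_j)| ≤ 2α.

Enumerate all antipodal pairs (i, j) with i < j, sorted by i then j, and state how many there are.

count = 7; pairs: (0,2), (0,3), (0,4), (1,4), (1,5), (1,6), (2,6)

α = atan 0.55 = 28.81°;  2α = 57.62°
n_0 = (-0.4482, +0.8939)
n_1 = (-0.9213, -0.3888)
n_2 = (+0.0259, -0.9997)
n_3 = (+0.5882, -0.8087)
n_4 = (+0.8841, -0.4672)
n_5 = (+0.9921, +0.1257)
n_6 = (+0.5848, +0.8112)
  (0,1): δ = 93.75°  ·
  (0,2): δ = 25.15°  ✓
  (0,3): δ = 9.40°  ✓
  (0,4): δ = 35.52°  ✓
  (0,5): δ = 70.59°  ·
  (0,6): δ = 117.58°  ·
  (1,2): δ = 111.40°  ·
  (1,3): δ = 76.86°  ·
  (1,4): δ = 50.74°  ✓
  (1,5): δ = 15.66°  ✓
  (1,6): δ = 31.33°  ✓
  (2,3): δ = 145.45°  ·
  (2,4): δ = 119.34°  ·
  (2,5): δ = 84.26°  ·
  (2,6): δ = 37.27°  ✓
  (3,4): δ = 153.88°  ·
  (3,5): δ = 118.81°  ·
  (3,6): δ = 71.82°  ·
  (4,5): δ = 144.92°  ·
  (4,6): δ = 97.93°  ·
  (5,6): δ = 133.01°  ·
antipodal pairs: 7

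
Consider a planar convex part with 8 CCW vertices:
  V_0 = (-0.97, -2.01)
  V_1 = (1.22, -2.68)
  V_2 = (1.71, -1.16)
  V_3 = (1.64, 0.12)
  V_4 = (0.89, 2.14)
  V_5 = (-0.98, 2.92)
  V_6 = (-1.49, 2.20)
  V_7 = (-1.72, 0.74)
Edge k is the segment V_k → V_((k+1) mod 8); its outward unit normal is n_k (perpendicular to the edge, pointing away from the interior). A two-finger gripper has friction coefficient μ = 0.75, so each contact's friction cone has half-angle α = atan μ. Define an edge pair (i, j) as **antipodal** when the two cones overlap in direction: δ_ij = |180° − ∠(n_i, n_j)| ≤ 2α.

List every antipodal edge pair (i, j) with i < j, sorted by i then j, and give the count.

α = atan 0.75 = 36.87°;  2α = 73.74°
n_0 = (-0.2926, -0.9562)
n_1 = (+0.9518, -0.3068)
n_2 = (+0.9985, +0.0546)
n_3 = (+0.9375, +0.3481)
n_4 = (+0.3850, +0.9229)
n_5 = (-0.8160, +0.5780)
n_6 = (-0.9878, +0.1556)
n_7 = (-0.9648, -0.2631)
  (0,1): δ = 90.86°  ·
  (0,2): δ = 69.86°  ✓
  (0,3): δ = 52.62°  ✓
  (0,4): δ = 5.63°  ✓
  (0,5): δ = 71.70°  ✓
  (0,6): δ = 98.06°  ·
  (0,7): δ = 122.27°  ·
  (1,2): δ = 159.00°  ·
  (1,3): δ = 141.76°  ·
  (1,4): δ = 94.77°  ·
  (1,5): δ = 17.44°  ✓
  (1,6): δ = 8.92°  ✓
  (1,7): δ = 33.12°  ✓
  (2,3): δ = 162.76°  ·
  (2,4): δ = 115.77°  ·
  (2,5): δ = 38.44°  ✓
  (2,6): δ = 12.08°  ✓
  (2,7): δ = 12.12°  ✓
  (3,4): δ = 133.01°  ·
  (3,5): δ = 55.68°  ✓
  (3,6): δ = 29.32°  ✓
  (3,7): δ = 5.11°  ✓
  (4,5): δ = 102.67°  ·
  (4,6): δ = 76.31°  ·
  (4,7): δ = 52.10°  ✓
  (5,6): δ = 153.64°  ·
  (5,7): δ = 129.43°  ·
  (6,7): δ = 155.79°  ·
antipodal pairs: 14

count = 14; pairs: (0,2), (0,3), (0,4), (0,5), (1,5), (1,6), (1,7), (2,5), (2,6), (2,7), (3,5), (3,6), (3,7), (4,7)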